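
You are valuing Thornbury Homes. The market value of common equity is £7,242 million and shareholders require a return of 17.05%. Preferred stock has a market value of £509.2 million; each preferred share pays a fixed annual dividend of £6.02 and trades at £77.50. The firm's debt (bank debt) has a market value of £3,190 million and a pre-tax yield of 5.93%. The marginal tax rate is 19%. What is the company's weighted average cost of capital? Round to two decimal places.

13.05%

Cost of preferred: Rp = 6.02 / 77.5 = 7.7677%.
Total capital V = 7242 + 509.2 + 3190 = 10941.2.
Equity: weight = 7242/10941.2 = 0.6619; cost = 17.05%.
Preferred: weight = 509.2/10941.2 = 0.0465; cost = 7.7677%.
Bank debt: weight = 3190/10941.2 = 0.2916; after-tax cost = 5.93% × (1 − 19%) = 4.8033%.
WACC = 0.6619 × 17.0500% + 0.0465 × 7.7677% + 0.2916 × 4.8033% = 13.0474%.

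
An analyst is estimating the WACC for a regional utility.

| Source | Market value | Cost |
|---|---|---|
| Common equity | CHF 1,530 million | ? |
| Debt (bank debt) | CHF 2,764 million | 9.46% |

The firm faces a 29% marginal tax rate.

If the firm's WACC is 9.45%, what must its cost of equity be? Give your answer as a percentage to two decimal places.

14.39%

Total capital V = 1530 + 2764 = 4294.
Equity weight = 1530/4294 = 0.3563.
Bank debt weight = 2764/4294 = 0.6437.
Debt contribution = 0.6437 × 9.46% × (1 − 29%) = 4.3234%.
Required equity contribution = 9.45% − 4.3234% = 5.1266%.
Re = 5.1266% / 0.3563 = 14.3880%.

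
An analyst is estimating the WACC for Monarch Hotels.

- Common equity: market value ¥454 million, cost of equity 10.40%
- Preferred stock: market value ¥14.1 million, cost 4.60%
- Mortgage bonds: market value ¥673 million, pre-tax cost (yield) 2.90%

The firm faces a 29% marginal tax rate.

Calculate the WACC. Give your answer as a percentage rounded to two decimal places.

5.41%

Total capital V = 454 + 14.1 + 673 = 1141.1.
Equity: weight = 454/1141.1 = 0.3979; cost = 10.4%.
Preferred: weight = 14.1/1141.1 = 0.0124; cost = 4.6%.
Mortgage bonds: weight = 673/1141.1 = 0.5898; after-tax cost = 2.9% × (1 − 29%) = 2.0590%.
WACC = 0.3979 × 10.4000% + 0.0124 × 4.6000% + 0.5898 × 2.0590% = 5.4090%.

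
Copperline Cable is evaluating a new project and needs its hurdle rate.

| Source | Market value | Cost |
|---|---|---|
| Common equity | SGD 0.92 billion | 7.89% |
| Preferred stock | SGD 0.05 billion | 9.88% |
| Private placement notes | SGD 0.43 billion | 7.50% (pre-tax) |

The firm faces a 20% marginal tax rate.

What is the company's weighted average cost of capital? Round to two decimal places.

7.38%

Total capital V = 0.92 + 0.05 + 0.43 = 1.4.
Equity: weight = 0.92/1.4 = 0.6571; cost = 7.89%.
Preferred: weight = 0.05/1.4 = 0.0357; cost = 9.88%.
Private placement notes: weight = 0.43/1.4 = 0.3071; after-tax cost = 7.5% × (1 − 20%) = 6.0000%.
WACC = 0.6571 × 7.8900% + 0.0357 × 9.8800% + 0.3071 × 6.0000% = 7.3806%.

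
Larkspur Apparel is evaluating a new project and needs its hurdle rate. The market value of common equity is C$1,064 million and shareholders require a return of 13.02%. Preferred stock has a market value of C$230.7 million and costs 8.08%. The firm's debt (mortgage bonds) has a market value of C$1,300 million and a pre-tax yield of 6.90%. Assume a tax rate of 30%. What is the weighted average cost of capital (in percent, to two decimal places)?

Total capital V = 1064 + 230.7 + 1300 = 2594.7.
Equity: weight = 1064/2594.7 = 0.4101; cost = 13.02%.
Preferred: weight = 230.7/2594.7 = 0.0889; cost = 8.08%.
Mortgage bonds: weight = 1300/2594.7 = 0.5010; after-tax cost = 6.9% × (1 − 30%) = 4.8300%.
WACC = 0.4101 × 13.0200% + 0.0889 × 8.0800% + 0.5010 × 4.8300% = 8.4774%.

8.48%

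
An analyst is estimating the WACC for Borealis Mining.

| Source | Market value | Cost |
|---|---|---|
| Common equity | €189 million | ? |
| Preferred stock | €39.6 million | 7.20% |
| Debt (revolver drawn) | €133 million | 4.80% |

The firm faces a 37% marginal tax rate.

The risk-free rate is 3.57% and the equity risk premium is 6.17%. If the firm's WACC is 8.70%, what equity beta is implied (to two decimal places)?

Total capital V = 189 + 39.6 + 133 = 361.6.
Equity weight = 189/361.6 = 0.5227.
Preferred weight = 39.6/361.6 = 0.1095.
Revolver drawn weight = 133/361.6 = 0.3678.
Debt contribution = 0.3678 × 4.8% × (1 − 37%) = 1.1123%.
Preferred contribution = 0.1095 × 7.2% = 0.7885%.
Required equity contribution = 8.7% − 1.9008% = 6.7992%  ⇒  Re = 13.0085%.
CAPM: 13.0085% = 3.57% + β × 6.17%  ⇒  β = 1.5297.

1.53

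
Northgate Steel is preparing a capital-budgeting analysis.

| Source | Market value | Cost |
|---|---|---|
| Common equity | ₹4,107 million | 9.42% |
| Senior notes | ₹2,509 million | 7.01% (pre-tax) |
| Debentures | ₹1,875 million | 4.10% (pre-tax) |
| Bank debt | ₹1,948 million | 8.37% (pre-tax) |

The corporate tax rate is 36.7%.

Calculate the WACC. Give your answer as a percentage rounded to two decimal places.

6.23%

Total capital V = 4107 + 2509 + 1875 + 1948 = 10439.
Equity: weight = 4107/10439 = 0.3934; cost = 9.42%.
Senior notes: weight = 2509/10439 = 0.2403; after-tax cost = 7.01% × (1 − 36.7%) = 4.4373%.
Debentures: weight = 1875/10439 = 0.1796; after-tax cost = 4.1% × (1 − 36.7%) = 2.5953%.
Bank debt: weight = 1948/10439 = 0.1866; after-tax cost = 8.37% × (1 − 36.7%) = 5.2982%.
WACC = 0.3934 × 9.4200% + 0.2403 × 4.4373% + 0.1796 × 2.5953% + 0.1866 × 5.2982% = 6.2274%.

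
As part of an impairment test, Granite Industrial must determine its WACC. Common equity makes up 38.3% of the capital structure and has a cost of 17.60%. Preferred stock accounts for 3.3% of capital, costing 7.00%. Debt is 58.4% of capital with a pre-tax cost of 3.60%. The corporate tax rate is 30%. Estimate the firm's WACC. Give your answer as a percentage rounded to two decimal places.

After-tax cost of debt = 3.6% × (1 − 30%) = 2.5200%.
WACC = 0.383 × 17.6000% + 0.033 × 7.0000% + 0.584 × 2.5200% = 8.4435%.

8.44%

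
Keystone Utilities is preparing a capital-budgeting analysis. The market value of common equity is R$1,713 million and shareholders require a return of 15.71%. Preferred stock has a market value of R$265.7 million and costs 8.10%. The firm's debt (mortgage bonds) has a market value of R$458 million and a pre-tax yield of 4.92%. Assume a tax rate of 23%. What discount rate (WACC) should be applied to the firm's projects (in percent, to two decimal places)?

Total capital V = 1713 + 265.7 + 458 = 2436.7.
Equity: weight = 1713/2436.7 = 0.7030; cost = 15.71%.
Preferred: weight = 265.7/2436.7 = 0.1090; cost = 8.1%.
Mortgage bonds: weight = 458/2436.7 = 0.1880; after-tax cost = 4.92% × (1 − 23%) = 3.7884%.
WACC = 0.7030 × 15.7100% + 0.1090 × 8.1000% + 0.1880 × 3.7884% = 12.6394%.

12.64%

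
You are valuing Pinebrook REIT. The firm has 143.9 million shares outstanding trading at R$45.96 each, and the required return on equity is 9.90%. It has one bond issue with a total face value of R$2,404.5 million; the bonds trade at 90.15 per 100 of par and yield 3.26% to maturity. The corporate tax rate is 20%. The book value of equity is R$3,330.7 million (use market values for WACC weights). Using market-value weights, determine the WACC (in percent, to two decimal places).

8.10%

Market value of equity E = 45.96 × 143.9m = 6613.644m. Market value of debt D = 2404.5m × 90.15/100 = 2167.65675m.
Total capital V = 6613.644 + 2167.65675 = 8781.30075.
Equity: weight = 6613.644/8781.30075 = 0.7532; cost = 9.9%.
Bonds outstanding: weight = 2167.65675/8781.30075 = 0.2468; after-tax cost = 3.26% × (1 − 20%) = 2.6080%.
WACC = 0.7532 × 9.9000% + 0.2468 × 2.6080% = 8.1000%.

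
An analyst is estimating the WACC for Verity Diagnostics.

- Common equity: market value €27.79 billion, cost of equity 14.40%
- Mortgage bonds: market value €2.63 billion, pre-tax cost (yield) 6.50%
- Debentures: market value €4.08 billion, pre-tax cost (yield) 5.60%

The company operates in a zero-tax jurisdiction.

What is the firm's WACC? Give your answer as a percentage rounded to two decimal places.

Total capital V = 27.79 + 2.63 + 4.08 = 34.5.
Equity: weight = 27.79/34.5 = 0.8055; cost = 14.4%.
Mortgage bonds: weight = 2.63/34.5 = 0.0762; after-tax cost = 6.5% × (1 − 0%) = 6.5000%.
Debentures: weight = 4.08/34.5 = 0.1183; after-tax cost = 5.6% × (1 − 0%) = 5.6000%.
WACC = 0.8055 × 14.4000% + 0.0762 × 6.5000% + 0.1183 × 5.6000% = 12.7571%.

12.76%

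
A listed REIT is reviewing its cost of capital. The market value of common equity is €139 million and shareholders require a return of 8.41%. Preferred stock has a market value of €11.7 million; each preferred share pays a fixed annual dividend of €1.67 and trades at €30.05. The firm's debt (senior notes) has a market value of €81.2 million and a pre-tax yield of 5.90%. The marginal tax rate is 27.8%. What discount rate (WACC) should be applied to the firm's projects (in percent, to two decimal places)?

6.81%

Cost of preferred: Rp = 1.67 / 30.05 = 5.5574%.
Total capital V = 139 + 11.7 + 81.2 = 231.9.
Equity: weight = 139/231.9 = 0.5994; cost = 8.41%.
Preferred: weight = 11.7/231.9 = 0.0505; cost = 5.5574%.
Senior notes: weight = 81.2/231.9 = 0.3502; after-tax cost = 5.9% × (1 − 27.8%) = 4.2598%.
WACC = 0.5994 × 8.4100% + 0.0505 × 5.5574% + 0.3502 × 4.2598% = 6.8129%.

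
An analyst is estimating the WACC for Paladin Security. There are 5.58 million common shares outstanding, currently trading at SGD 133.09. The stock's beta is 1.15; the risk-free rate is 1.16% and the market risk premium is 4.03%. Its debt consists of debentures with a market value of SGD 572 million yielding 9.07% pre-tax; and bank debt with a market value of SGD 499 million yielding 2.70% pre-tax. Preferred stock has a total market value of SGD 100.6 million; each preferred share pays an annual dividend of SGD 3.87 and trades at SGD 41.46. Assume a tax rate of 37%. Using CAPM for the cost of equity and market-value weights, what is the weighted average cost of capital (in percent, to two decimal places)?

Cost of equity via CAPM: Re = 1.16% + 1.15 × 4.03% = 5.7945%.
Cost of preferred: Rp = 3.87 / 41.46 = 9.3343%.
Market value of equity E = 133.09 × 5.58m = 742.6422m.
Total capital V = 742.6422 + 100.6 + 572 + 499 = 1914.2422.
Equity: weight = 742.6422/1914.2422 = 0.3880; cost = 5.7945%.
Preferred: weight = 100.6/1914.2422 = 0.0526; cost = 9.3343%.
Debentures: weight = 572/1914.2422 = 0.2988; after-tax cost = 9.07% × (1 − 37%) = 5.7141%.
Bank debt: weight = 499/1914.2422 = 0.2607; after-tax cost = 2.7% × (1 − 37%) = 1.7010%.
WACC = 0.3880 × 5.7945% + 0.0526 × 9.3343% + 0.2988 × 5.7141% + 0.2607 × 1.7010% = 4.8894%.

4.89%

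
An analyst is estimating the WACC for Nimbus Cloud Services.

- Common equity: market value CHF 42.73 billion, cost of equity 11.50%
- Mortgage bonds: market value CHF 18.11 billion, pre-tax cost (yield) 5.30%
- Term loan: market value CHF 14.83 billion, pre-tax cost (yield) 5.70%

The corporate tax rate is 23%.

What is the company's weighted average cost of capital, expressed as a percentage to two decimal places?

Total capital V = 42.73 + 18.11 + 14.83 = 75.67.
Equity: weight = 42.73/75.67 = 0.5647; cost = 11.5%.
Mortgage bonds: weight = 18.11/75.67 = 0.2393; after-tax cost = 5.3% × (1 − 23%) = 4.0810%.
Term loan: weight = 14.83/75.67 = 0.1960; after-tax cost = 5.7% × (1 − 23%) = 4.3890%.
WACC = 0.5647 × 11.5000% + 0.2393 × 4.0810% + 0.1960 × 4.3890% = 8.3308%.

8.33%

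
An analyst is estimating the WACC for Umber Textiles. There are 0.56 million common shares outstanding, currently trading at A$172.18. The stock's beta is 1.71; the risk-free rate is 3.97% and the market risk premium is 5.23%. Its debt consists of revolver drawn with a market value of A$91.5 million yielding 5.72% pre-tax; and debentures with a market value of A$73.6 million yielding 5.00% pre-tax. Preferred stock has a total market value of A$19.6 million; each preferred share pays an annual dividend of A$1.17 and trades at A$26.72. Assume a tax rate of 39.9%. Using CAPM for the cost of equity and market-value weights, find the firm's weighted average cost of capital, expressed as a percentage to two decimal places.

Cost of equity via CAPM: Re = 3.97% + 1.71 × 5.23% = 12.9133%.
Cost of preferred: Rp = 1.17 / 26.72 = 4.3787%.
Market value of equity E = 172.18 × 0.56m = 96.4208m.
Total capital V = 96.4208 + 19.6 + 91.5 + 73.6 = 281.1208.
Equity: weight = 96.4208/281.1208 = 0.3430; cost = 12.9133%.
Preferred: weight = 19.6/281.1208 = 0.0697; cost = 4.3787%.
Revolver drawn: weight = 91.5/281.1208 = 0.3255; after-tax cost = 5.72% × (1 − 39.9%) = 3.4377%.
Debentures: weight = 73.6/281.1208 = 0.2618; after-tax cost = 5% × (1 − 39.9%) = 3.0050%.
WACC = 0.3430 × 12.9133% + 0.0697 × 4.3787% + 0.3255 × 3.4377% + 0.2618 × 3.0050% = 6.6400%.

6.64%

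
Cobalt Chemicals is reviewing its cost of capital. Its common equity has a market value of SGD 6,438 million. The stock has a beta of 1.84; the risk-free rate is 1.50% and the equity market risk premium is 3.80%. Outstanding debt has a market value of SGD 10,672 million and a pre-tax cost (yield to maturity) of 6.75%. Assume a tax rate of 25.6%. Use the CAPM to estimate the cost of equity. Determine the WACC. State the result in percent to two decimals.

6.33%

Cost of equity via CAPM: Re = 1.5% + 1.84 × 3.8% = 8.4920%.
Total capital V = 6438 + 10672 = 17110.
Equity: weight = 6438/17110 = 0.3763; cost = 8.492%.
Debt: weight = 10672/17110 = 0.6237; after-tax cost = 6.75% × (1 − 25.6%) = 5.0220%.
WACC = 0.3763 × 8.4920% + 0.6237 × 5.0220% = 6.3277%.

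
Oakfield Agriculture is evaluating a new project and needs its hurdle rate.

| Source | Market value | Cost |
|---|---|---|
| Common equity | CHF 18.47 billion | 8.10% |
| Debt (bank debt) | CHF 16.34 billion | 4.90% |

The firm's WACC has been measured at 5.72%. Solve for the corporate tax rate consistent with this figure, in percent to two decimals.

Total capital V = 18.47 + 16.34 = 34.81.
Equity weight = 18.47/34.81 = 0.5306.
Bank debt weight = 16.34/34.81 = 0.4694.
Equity contribution = 0.5306 × 8.1% = 4.2978%.
Debt contribution must be 5.72% − 4.2978% = 1.4222%.
0.4694 × 4.9% × (1 − T) = 1.4222%  ⇒  (1 − T) = 0.6183.
T = 38.1683%.

38.17%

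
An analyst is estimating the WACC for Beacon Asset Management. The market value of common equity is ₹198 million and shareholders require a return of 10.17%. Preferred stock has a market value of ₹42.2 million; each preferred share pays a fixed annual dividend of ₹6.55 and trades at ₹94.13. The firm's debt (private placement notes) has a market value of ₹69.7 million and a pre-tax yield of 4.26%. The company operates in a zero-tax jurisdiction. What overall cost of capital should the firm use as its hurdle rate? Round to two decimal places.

Cost of preferred: Rp = 6.55 / 94.13 = 6.9585%.
Total capital V = 198 + 42.2 + 69.7 = 309.9.
Equity: weight = 198/309.9 = 0.6389; cost = 10.17%.
Preferred: weight = 42.2/309.9 = 0.1362; cost = 6.9585%.
Private placement notes: weight = 69.7/309.9 = 0.2249; after-tax cost = 4.26% × (1 − 0%) = 4.2600%.
WACC = 0.6389 × 10.1700% + 0.1362 × 6.9585% + 0.2249 × 4.2600% = 8.4035%.

8.40%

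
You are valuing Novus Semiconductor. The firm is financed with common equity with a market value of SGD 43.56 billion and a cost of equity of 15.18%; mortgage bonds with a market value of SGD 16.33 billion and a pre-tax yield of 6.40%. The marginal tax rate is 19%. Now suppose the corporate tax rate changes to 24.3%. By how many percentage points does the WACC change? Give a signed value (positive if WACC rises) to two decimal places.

Current WACC:
Total capital V = 43.56 + 16.33 = 59.89.
Equity: weight = 43.56/59.89 = 0.7273; cost = 15.18%.
Mortgage bonds: weight = 16.33/59.89 = 0.2727; after-tax cost = 6.4% × (1 − 19%) = 5.1840%.
WACC = 0.7273 × 15.1800% + 0.2727 × 5.1840% = 12.4544%.
After the change:
Total capital V = 43.56 + 16.33 = 59.89.
Equity: weight = 43.56/59.89 = 0.7273; cost = 15.18%.
Mortgage bonds: weight = 16.33/59.89 = 0.2727; after-tax cost = 6.4% × (1 − 24.3%) = 4.8448%.
WACC = 0.7273 × 15.1800% + 0.2727 × 4.8448% = 12.3619%.
Change in WACC = 12.3619% − 12.4544% = -0.0925 pp.

-0.09 pp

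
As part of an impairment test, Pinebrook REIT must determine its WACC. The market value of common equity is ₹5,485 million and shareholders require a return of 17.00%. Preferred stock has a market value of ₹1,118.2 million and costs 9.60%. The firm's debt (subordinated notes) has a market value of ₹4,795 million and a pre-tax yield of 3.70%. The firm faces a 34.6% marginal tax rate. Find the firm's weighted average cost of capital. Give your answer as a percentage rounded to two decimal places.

Total capital V = 5485 + 1118.2 + 4795 = 11398.2.
Equity: weight = 5485/11398.2 = 0.4812; cost = 17%.
Preferred: weight = 1118.2/11398.2 = 0.0981; cost = 9.6%.
Subordinated notes: weight = 4795/11398.2 = 0.4207; after-tax cost = 3.7% × (1 − 34.6%) = 2.4198%.
WACC = 0.4812 × 17.0000% + 0.0981 × 9.6000% + 0.4207 × 2.4198% = 10.1404%.

10.14%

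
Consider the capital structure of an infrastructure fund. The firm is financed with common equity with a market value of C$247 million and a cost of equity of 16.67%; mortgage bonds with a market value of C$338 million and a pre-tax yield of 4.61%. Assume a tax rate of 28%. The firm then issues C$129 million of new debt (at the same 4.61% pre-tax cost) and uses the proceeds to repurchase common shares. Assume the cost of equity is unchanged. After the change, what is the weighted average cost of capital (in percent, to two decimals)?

After the change:
Total capital V = 118 + 467 = 585.
Equity: weight = 118/585 = 0.2017; cost = 16.67%.
Mortgage bonds: weight = 467/585 = 0.7983; after-tax cost = 4.61% × (1 − 28%) = 3.3192%.
WACC = 0.2017 × 16.6700% + 0.7983 × 3.3192% = 6.0122%.

6.01%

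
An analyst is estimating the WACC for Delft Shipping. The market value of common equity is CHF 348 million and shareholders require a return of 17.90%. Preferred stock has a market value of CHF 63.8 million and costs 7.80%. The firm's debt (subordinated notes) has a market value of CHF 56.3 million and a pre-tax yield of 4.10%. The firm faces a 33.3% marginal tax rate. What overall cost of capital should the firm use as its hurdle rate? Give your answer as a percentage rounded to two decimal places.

14.70%

Total capital V = 348 + 63.8 + 56.3 = 468.1.
Equity: weight = 348/468.1 = 0.7434; cost = 17.9%.
Preferred: weight = 63.8/468.1 = 0.1363; cost = 7.8%.
Subordinated notes: weight = 56.3/468.1 = 0.1203; after-tax cost = 4.1% × (1 − 33.3%) = 2.7347%.
WACC = 0.7434 × 17.9000% + 0.1363 × 7.8000% + 0.1203 × 2.7347% = 14.6994%.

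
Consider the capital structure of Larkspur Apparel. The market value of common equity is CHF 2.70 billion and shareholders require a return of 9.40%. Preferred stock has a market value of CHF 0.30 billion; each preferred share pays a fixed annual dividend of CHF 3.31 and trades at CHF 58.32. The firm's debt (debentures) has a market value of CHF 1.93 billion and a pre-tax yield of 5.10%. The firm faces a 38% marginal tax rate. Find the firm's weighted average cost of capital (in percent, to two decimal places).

Cost of preferred: Rp = 3.31 / 58.32 = 5.6756%.
Total capital V = 2.7 + 0.3 + 1.93 = 4.93.
Equity: weight = 2.7/4.93 = 0.5477; cost = 9.4%.
Preferred: weight = 0.3/4.93 = 0.0609; cost = 5.6756%.
Debentures: weight = 1.93/4.93 = 0.3915; after-tax cost = 5.1% × (1 − 38%) = 3.1620%.
WACC = 0.5477 × 9.4000% + 0.0609 × 5.6756% + 0.3915 × 3.1620% = 6.7313%.

6.73%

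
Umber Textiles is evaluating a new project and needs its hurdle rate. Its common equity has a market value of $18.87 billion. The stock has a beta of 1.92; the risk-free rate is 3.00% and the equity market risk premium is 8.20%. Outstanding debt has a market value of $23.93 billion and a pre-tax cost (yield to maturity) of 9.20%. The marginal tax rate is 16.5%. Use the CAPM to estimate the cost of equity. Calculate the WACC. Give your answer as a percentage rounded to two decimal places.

Cost of equity via CAPM: Re = 3.0% + 1.92 × 8.2% = 18.7440%.
Total capital V = 18.87 + 23.93 = 42.8.
Equity: weight = 18.87/42.8 = 0.4409; cost = 18.744%.
Debt: weight = 23.93/42.8 = 0.5591; after-tax cost = 9.2% × (1 − 16.5%) = 7.6820%.
WACC = 0.4409 × 18.7440% + 0.5591 × 7.6820% = 12.5591%.

12.56%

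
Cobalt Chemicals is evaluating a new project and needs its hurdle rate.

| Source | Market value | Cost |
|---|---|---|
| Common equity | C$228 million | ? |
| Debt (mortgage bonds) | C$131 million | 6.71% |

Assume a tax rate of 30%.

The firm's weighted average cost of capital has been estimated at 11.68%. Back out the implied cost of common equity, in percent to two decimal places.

Total capital V = 228 + 131 = 359.
Equity weight = 228/359 = 0.6351.
Mortgage bonds weight = 131/359 = 0.3649.
Debt contribution = 0.3649 × 6.71% × (1 − 30%) = 1.7139%.
Required equity contribution = 11.68% − 1.7139% = 9.9661%.
Re = 9.9661% / 0.6351 = 15.6922%.

15.69%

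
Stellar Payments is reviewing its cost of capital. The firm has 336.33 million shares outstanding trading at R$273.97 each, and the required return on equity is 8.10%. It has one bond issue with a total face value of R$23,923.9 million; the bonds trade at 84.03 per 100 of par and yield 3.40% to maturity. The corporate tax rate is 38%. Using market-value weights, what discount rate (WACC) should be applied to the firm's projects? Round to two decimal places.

7.03%

Market value of equity E = 273.97 × 336.33m = 92144.3301m. Market value of debt D = 23923.9m × 84.03/100 = 20103.25317m.
Total capital V = 92144.3301 + 20103.25317 = 112247.58327.
Equity: weight = 92144.3301/112247.58327 = 0.8209; cost = 8.1%.
Bonds outstanding: weight = 20103.25317/112247.58327 = 0.1791; after-tax cost = 3.4% × (1 − 38%) = 2.1080%.
WACC = 0.8209 × 8.1000% + 0.1791 × 2.1080% = 7.0268%.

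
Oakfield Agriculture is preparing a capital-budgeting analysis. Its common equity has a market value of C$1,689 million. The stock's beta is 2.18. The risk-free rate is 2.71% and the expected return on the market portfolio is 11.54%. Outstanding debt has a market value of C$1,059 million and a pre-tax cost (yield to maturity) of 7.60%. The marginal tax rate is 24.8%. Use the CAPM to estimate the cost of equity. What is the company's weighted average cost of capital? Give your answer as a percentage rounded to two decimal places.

Market risk premium = 11.54% − 2.71% = 8.83%.
Cost of equity via CAPM: Re = 2.71% + 2.18 × 8.83% = 21.9594%.
Total capital V = 1689 + 1059 = 2748.
Equity: weight = 1689/2748 = 0.6146; cost = 21.9594%.
Debt: weight = 1059/2748 = 0.3854; after-tax cost = 7.6% × (1 − 24.8%) = 5.7152%.
WACC = 0.6146 × 21.9594% + 0.3854 × 5.7152% = 15.6994%.

15.70%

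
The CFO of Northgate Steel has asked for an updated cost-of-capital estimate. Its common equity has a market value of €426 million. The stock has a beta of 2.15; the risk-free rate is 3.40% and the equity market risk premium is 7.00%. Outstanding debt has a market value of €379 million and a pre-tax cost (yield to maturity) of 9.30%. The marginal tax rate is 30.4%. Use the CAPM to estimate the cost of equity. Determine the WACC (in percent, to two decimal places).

12.81%

Cost of equity via CAPM: Re = 3.4% + 2.15 × 7.0% = 18.4500%.
Total capital V = 426 + 379 = 805.
Equity: weight = 426/805 = 0.5292; cost = 18.45%.
Debt: weight = 379/805 = 0.4708; after-tax cost = 9.3% × (1 − 30.4%) = 6.4728%.
WACC = 0.5292 × 18.4500% + 0.4708 × 6.4728% = 12.8110%.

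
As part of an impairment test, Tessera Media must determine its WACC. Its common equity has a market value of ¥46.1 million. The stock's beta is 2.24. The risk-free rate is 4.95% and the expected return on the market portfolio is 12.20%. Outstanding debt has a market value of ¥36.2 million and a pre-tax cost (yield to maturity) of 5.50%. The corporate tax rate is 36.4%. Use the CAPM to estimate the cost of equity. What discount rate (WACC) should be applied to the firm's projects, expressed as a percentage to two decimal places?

Market risk premium = 12.2% − 4.95% = 7.25%.
Cost of equity via CAPM: Re = 4.95% + 2.24 × 7.25% = 21.1900%.
Total capital V = 46.1 + 36.2 = 82.3.
Equity: weight = 46.1/82.3 = 0.5601; cost = 21.19%.
Debt: weight = 36.2/82.3 = 0.4399; after-tax cost = 5.5% × (1 − 36.4%) = 3.4980%.
WACC = 0.5601 × 21.1900% + 0.4399 × 3.4980% = 13.4081%.

13.41%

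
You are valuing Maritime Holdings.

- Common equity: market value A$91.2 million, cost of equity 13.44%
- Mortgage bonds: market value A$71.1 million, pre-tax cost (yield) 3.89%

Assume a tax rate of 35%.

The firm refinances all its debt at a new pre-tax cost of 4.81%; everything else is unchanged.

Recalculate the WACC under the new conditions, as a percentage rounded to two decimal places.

After the change:
Total capital V = 91.2 + 71.1 = 162.3.
Equity: weight = 91.2/162.3 = 0.5619; cost = 13.44%.
Mortgage bonds: weight = 71.1/162.3 = 0.4381; after-tax cost = 4.81% × (1 − 35%) = 3.1265%.
WACC = 0.5619 × 13.4400% + 0.4381 × 3.1265% = 8.9219%.

8.92%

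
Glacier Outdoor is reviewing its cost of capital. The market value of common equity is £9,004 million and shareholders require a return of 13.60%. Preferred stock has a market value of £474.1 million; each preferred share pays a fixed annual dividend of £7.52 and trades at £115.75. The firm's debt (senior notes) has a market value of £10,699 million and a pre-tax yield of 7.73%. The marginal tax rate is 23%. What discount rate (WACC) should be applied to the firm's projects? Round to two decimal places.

Cost of preferred: Rp = 7.52 / 115.75 = 6.4968%.
Total capital V = 9004 + 474.1 + 10699 = 20177.1.
Equity: weight = 9004/20177.1 = 0.4462; cost = 13.6%.
Preferred: weight = 474.1/20177.1 = 0.0235; cost = 6.4968%.
Senior notes: weight = 10699/20177.1 = 0.5303; after-tax cost = 7.73% × (1 − 23%) = 5.9521%.
WACC = 0.4462 × 13.6000% + 0.0235 × 6.4968% + 0.5303 × 5.9521% = 9.3778%.

9.38%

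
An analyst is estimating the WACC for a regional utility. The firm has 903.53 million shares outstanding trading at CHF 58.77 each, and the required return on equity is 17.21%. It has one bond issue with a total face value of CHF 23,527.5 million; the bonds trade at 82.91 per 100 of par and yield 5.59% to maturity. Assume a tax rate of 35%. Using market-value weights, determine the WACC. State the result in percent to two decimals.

13.56%

Market value of equity E = 58.77 × 903.53m = 53100.4581m. Market value of debt D = 23527.5m × 82.91/100 = 19506.65025m.
Total capital V = 53100.4581 + 19506.65025 = 72607.10835.
Equity: weight = 53100.4581/72607.10835 = 0.7313; cost = 17.21%.
Bonds outstanding: weight = 19506.65025/72607.10835 = 0.2687; after-tax cost = 5.59% × (1 − 35%) = 3.6335%.
WACC = 0.7313 × 17.2100% + 0.2687 × 3.6335% = 13.5625%.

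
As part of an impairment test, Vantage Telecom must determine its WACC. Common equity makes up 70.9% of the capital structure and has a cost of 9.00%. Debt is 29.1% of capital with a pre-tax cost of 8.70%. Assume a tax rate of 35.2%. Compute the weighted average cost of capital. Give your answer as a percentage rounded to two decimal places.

After-tax cost of debt = 8.7% × (1 − 35.2%) = 5.6376%.
WACC = 0.709 × 9.0000% + 0.291 × 5.6376% = 8.0215%.

8.02%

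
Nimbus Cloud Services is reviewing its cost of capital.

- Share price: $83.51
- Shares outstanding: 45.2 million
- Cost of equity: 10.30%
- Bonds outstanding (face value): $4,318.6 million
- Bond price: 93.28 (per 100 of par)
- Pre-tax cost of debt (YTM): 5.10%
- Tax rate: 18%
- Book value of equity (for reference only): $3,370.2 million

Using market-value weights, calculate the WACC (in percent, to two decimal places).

7.14%

Market value of equity E = 83.51 × 45.2m = 3774.652m. Market value of debt D = 4318.6m × 93.28/100 = 4028.39008m.
Total capital V = 3774.652 + 4028.39008 = 7803.04208.
Equity: weight = 3774.652/7803.04208 = 0.4837; cost = 10.3%.
Bonds outstanding: weight = 4028.39008/7803.04208 = 0.5163; after-tax cost = 5.1% × (1 − 18%) = 4.1820%.
WACC = 0.4837 × 10.3000% + 0.5163 × 4.1820% = 7.1415%.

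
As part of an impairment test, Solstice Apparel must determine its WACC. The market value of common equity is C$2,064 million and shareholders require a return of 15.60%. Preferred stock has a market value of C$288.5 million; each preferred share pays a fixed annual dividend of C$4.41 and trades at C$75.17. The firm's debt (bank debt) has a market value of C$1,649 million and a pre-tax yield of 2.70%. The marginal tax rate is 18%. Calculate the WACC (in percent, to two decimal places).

9.38%

Cost of preferred: Rp = 4.41 / 75.17 = 5.8667%.
Total capital V = 2064 + 288.5 + 1649 = 4001.5.
Equity: weight = 2064/4001.5 = 0.5158; cost = 15.6%.
Preferred: weight = 288.5/4001.5 = 0.0721; cost = 5.8667%.
Bank debt: weight = 1649/4001.5 = 0.4121; after-tax cost = 2.7% × (1 − 18%) = 2.2140%.
WACC = 0.5158 × 15.6000% + 0.0721 × 5.8667% + 0.4121 × 2.2140% = 9.3819%.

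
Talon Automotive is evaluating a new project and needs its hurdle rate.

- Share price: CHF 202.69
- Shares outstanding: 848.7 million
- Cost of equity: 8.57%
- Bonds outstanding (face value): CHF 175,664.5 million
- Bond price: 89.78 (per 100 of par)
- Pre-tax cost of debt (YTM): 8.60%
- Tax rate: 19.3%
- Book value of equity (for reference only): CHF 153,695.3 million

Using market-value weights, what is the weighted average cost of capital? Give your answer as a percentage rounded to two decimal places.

Market value of equity E = 202.69 × 848.7m = 172023.003m. Market value of debt D = 175664.5m × 89.78/100 = 157711.5881m.
Total capital V = 172023.003 + 157711.5881 = 329734.5911.
Equity: weight = 172023.003/329734.5911 = 0.5217; cost = 8.57%.
Bonds outstanding: weight = 157711.5881/329734.5911 = 0.4783; after-tax cost = 8.6% × (1 − 19.3%) = 6.9402%.
WACC = 0.5217 × 8.5700% + 0.4783 × 6.9402% = 7.7905%.

7.79%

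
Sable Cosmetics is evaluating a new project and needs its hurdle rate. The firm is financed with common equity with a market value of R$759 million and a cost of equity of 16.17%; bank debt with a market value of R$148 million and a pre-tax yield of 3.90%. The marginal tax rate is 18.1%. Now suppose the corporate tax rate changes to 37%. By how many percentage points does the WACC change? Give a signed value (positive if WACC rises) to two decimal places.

Current WACC:
Total capital V = 759 + 148 = 907.
Equity: weight = 759/907 = 0.8368; cost = 16.17%.
Bank debt: weight = 148/907 = 0.1632; after-tax cost = 3.9% × (1 − 18.1%) = 3.1941%.
WACC = 0.8368 × 16.1700% + 0.1632 × 3.1941% = 14.0527%.
After the change:
Total capital V = 759 + 148 = 907.
Equity: weight = 759/907 = 0.8368; cost = 16.17%.
Bank debt: weight = 148/907 = 0.1632; after-tax cost = 3.9% × (1 − 37%) = 2.4570%.
WACC = 0.8368 × 16.1700% + 0.1632 × 2.4570% = 13.9324%.
Change in WACC = 13.9324% − 14.0527% = -0.1203 pp.

-0.12 pp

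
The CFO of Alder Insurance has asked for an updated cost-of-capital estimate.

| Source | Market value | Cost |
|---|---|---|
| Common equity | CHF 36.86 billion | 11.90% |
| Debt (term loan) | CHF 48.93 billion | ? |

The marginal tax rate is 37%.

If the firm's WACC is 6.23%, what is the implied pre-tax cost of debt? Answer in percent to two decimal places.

Total capital V = 36.86 + 48.93 = 85.79.
Equity weight = 36.86/85.79 = 0.4297.
Term loan weight = 48.93/85.79 = 0.5703.
Equity contribution = 0.4297 × 11.9% = 5.1129%.
Remaining for debt = 6.23% − 5.1129% = 1.1171%.
Rd × (1 − 37%) × 0.5703 = 1.1171%  ⇒  Rd = 3.1090%.

3.11%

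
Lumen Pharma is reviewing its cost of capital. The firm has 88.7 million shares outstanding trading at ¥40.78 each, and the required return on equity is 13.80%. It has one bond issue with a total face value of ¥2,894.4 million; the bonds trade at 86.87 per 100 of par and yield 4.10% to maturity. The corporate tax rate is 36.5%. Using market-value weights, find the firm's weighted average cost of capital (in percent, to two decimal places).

9.21%

Market value of equity E = 40.78 × 88.7m = 3617.186m. Market value of debt D = 2894.4m × 86.87/100 = 2514.36528m.
Total capital V = 3617.186 + 2514.36528 = 6131.55128.
Equity: weight = 3617.186/6131.55128 = 0.5899; cost = 13.8%.
Bonds outstanding: weight = 2514.36528/6131.55128 = 0.4101; after-tax cost = 4.1% × (1 − 36.5%) = 2.6035%.
WACC = 0.5899 × 13.8000% + 0.4101 × 2.6035% = 9.2087%.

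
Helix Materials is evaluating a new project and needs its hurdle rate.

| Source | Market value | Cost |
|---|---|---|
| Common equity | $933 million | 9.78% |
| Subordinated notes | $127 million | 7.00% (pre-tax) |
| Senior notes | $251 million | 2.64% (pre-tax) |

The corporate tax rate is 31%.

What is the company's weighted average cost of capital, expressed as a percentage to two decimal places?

Total capital V = 933 + 127 + 251 = 1311.
Equity: weight = 933/1311 = 0.7117; cost = 9.78%.
Subordinated notes: weight = 127/1311 = 0.0969; after-tax cost = 7% × (1 − 31%) = 4.8300%.
Senior notes: weight = 251/1311 = 0.1915; after-tax cost = 2.64% × (1 − 31%) = 1.8216%.
WACC = 0.7117 × 9.7800% + 0.0969 × 4.8300% + 0.1915 × 1.8216% = 7.7768%.

7.78%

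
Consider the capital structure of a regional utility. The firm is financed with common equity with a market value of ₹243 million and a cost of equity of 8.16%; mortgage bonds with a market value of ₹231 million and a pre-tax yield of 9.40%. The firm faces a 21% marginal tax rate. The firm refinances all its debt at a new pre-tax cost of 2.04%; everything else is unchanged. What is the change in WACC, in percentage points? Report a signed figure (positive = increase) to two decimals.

-2.83 pp

Current WACC:
Total capital V = 243 + 231 = 474.
Equity: weight = 243/474 = 0.5127; cost = 8.16%.
Mortgage bonds: weight = 231/474 = 0.4873; after-tax cost = 9.4% × (1 − 21%) = 7.4260%.
WACC = 0.5127 × 8.1600% + 0.4873 × 7.4260% = 7.8023%.
After the change:
Total capital V = 243 + 231 = 474.
Equity: weight = 243/474 = 0.5127; cost = 8.16%.
Mortgage bonds: weight = 231/474 = 0.4873; after-tax cost = 2.04% × (1 − 21%) = 1.6116%.
WACC = 0.5127 × 8.1600% + 0.4873 × 1.6116% = 4.9687%.
Change in WACC = 4.9687% − 7.8023% = -2.8336 pp.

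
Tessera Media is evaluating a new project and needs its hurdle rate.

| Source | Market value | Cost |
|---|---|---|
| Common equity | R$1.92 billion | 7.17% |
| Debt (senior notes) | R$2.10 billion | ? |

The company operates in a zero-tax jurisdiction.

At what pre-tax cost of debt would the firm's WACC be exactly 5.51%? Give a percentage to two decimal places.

3.99%

Total capital V = 1.92 + 2.1 = 4.02.
Equity weight = 1.92/4.02 = 0.4776.
Senior notes weight = 2.1/4.02 = 0.5224.
Equity contribution = 0.4776 × 7.17% = 3.4245%.
Remaining for debt = 5.51% − 3.4245% = 2.0855%.
Rd × (1 − 0%) × 0.5224 = 2.0855%  ⇒  Rd = 3.9923%.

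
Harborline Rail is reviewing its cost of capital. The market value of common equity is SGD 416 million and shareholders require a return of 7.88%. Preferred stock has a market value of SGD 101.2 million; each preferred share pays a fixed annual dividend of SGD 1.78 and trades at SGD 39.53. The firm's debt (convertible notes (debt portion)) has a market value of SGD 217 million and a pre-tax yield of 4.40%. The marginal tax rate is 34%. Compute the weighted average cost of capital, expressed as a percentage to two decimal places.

Cost of preferred: Rp = 1.78 / 39.53 = 4.5029%.
Total capital V = 416 + 101.2 + 217 = 734.2.
Equity: weight = 416/734.2 = 0.5666; cost = 7.88%.
Preferred: weight = 101.2/734.2 = 0.1378; cost = 4.5029%.
Convertible notes (debt portion): weight = 217/734.2 = 0.2956; after-tax cost = 4.4% × (1 − 34%) = 2.9040%.
WACC = 0.5666 × 7.8800% + 0.1378 × 4.5029% + 0.2956 × 2.9040% = 5.9438%.

5.94%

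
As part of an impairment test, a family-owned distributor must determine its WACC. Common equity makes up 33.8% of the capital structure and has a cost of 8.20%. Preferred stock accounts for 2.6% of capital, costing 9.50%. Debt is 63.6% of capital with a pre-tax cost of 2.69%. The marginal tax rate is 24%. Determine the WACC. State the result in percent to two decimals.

After-tax cost of debt = 2.69% × (1 − 24%) = 2.0444%.
WACC = 0.338 × 8.2000% + 0.026 × 9.5000% + 0.636 × 2.0444% = 4.3188%.

4.32%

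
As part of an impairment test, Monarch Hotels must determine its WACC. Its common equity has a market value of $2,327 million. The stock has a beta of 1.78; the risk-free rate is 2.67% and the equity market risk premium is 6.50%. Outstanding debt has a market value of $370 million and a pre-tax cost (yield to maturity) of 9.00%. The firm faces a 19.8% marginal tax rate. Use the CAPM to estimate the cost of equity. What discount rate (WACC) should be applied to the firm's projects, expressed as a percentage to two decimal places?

Cost of equity via CAPM: Re = 2.67% + 1.78 × 6.5% = 14.2400%.
Total capital V = 2327 + 370 = 2697.
Equity: weight = 2327/2697 = 0.8628; cost = 14.24%.
Debt: weight = 370/2697 = 0.1372; after-tax cost = 9% × (1 − 19.8%) = 7.2180%.
WACC = 0.8628 × 14.2400% + 0.1372 × 7.2180% = 13.2767%.

13.28%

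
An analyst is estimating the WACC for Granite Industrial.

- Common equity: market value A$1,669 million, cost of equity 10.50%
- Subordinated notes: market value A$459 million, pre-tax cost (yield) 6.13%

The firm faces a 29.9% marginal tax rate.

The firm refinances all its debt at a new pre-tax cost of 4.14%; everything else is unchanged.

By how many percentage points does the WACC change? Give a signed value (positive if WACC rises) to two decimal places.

-0.30 pp

Current WACC:
Total capital V = 1669 + 459 = 2128.
Equity: weight = 1669/2128 = 0.7843; cost = 10.5%.
Subordinated notes: weight = 459/2128 = 0.2157; after-tax cost = 6.13% × (1 − 29.9%) = 4.2971%.
WACC = 0.7843 × 10.5000% + 0.2157 × 4.2971% = 9.1621%.
After the change:
Total capital V = 1669 + 459 = 2128.
Equity: weight = 1669/2128 = 0.7843; cost = 10.5%.
Subordinated notes: weight = 459/2128 = 0.2157; after-tax cost = 4.14% × (1 − 29.9%) = 2.9021%.
WACC = 0.7843 × 10.5000% + 0.2157 × 2.9021% = 8.8612%.
Change in WACC = 8.8612% − 9.1621% = -0.3009 pp.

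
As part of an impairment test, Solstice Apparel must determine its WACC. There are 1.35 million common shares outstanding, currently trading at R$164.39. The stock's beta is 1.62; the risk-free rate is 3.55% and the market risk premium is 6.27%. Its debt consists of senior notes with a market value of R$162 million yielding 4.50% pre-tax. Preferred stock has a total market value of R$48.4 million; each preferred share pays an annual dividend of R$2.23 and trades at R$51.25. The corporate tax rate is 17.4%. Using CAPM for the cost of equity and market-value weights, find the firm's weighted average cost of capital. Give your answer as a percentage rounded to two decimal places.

Cost of equity via CAPM: Re = 3.55% + 1.62 × 6.27% = 13.7074%.
Cost of preferred: Rp = 2.23 / 51.25 = 4.3512%.
Market value of equity E = 164.39 × 1.35m = 221.9265m.
Total capital V = 221.9265 + 48.4 + 162 = 432.3265.
Equity: weight = 221.9265/432.3265 = 0.5133; cost = 13.7074%.
Preferred: weight = 48.4/432.3265 = 0.1120; cost = 4.3512%.
Senior notes: weight = 162/432.3265 = 0.3747; after-tax cost = 4.5% × (1 − 17.4%) = 3.7170%.
WACC = 0.5133 × 13.7074% + 0.1120 × 4.3512% + 0.3747 × 3.7170% = 8.9164%.

8.92%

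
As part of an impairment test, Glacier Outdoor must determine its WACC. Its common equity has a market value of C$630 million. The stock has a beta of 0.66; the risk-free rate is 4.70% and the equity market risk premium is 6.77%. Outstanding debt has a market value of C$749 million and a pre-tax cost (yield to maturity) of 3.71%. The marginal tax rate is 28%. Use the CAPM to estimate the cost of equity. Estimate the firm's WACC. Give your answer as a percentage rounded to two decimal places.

Cost of equity via CAPM: Re = 4.7% + 0.66 × 6.77% = 9.1682%.
Total capital V = 630 + 749 = 1379.
Equity: weight = 630/1379 = 0.4569; cost = 9.1682%.
Debt: weight = 749/1379 = 0.5431; after-tax cost = 3.71% × (1 − 28%) = 2.6712%.
WACC = 0.4569 × 9.1682% + 0.5431 × 2.6712% = 5.6394%.

5.64%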